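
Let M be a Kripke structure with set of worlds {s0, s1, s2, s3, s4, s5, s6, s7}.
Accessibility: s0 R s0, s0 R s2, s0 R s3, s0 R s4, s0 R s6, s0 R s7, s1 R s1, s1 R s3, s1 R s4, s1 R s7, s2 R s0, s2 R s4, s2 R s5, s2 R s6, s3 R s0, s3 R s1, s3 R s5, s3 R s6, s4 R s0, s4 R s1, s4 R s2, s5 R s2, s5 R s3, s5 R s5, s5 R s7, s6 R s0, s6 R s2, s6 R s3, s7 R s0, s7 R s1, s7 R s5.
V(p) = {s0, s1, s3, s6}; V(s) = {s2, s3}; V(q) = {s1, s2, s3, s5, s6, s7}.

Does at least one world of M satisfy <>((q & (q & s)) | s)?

Let φ = <>((q & (q & s)) | s). Evaluate φ at each world:
  s0 (successors {s0, s2, s3, s4, s6, s7}): φ is true.
  s1 (successors {s1, s3, s4, s7}): φ is true.
  s2 (successors {s0, s4, s5, s6}): φ is false.
  s3 (successors {s0, s1, s5, s6}): φ is false.
  s4 (successors {s0, s1, s2}): φ is true.
  s5 (successors {s2, s3, s5, s7}): φ is true.
  s6 (successors {s0, s2, s3}): φ is true.
  s7 (successors {s0, s1, s5}): φ is false.
Detail at s0 (witness):
  At s0: <>((q & (q & s)) | s) requires (q & (q & s)) | s at some successor in {s0, s2, s3, s4, s6, s7}.
    (q & (q & s)) | s holds at s2, so <>((q & (q & s)) | s) is true at s0.

Yes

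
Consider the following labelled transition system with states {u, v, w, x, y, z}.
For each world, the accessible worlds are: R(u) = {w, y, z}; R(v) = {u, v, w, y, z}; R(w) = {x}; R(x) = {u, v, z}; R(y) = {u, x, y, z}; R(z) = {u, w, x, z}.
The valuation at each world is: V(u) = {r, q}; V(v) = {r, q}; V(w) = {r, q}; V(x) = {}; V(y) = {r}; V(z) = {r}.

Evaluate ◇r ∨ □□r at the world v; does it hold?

Recall that □ψ holds at a world iff ψ holds at every accessible world, and ◇ψ holds iff ψ holds at some accessible world.
At v: ◇r is true, □□r is false, so ◇r ∨ □□r is true.
  At v: ◇r requires r at some successor in {u, v, w, y, z}.
    r holds at u, so ◇r is true at v.
  At v: □□r requires □r at every successor {u, v, w, y, z}.
    □r fails at w, so □□r is false at v.
      At w: □r requires r at every successor {x}.
        r fails at x, so □r is false at w.

Yes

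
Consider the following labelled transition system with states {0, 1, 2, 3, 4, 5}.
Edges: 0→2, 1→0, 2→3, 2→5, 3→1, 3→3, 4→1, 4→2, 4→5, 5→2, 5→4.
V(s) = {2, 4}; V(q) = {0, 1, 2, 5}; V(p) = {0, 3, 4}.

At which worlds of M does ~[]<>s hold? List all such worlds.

Let φ = ~[]<>s. Evaluate φ at each world:
  0 (successors {2}): φ is true.
  1 (successors {0}): φ is false.
  2 (successors {3, 5}): φ is true.
  3 (successors {1, 3}): φ is true.
  4 (successors {1, 2, 5}): φ is true.
  5 (successors {2, 4}): φ is true.
For instance, at 2:
  At 2: []<>s is false, so ~[]<>s is true.
    At 2: []<>s requires <>s at every successor {3, 5}.
      <>s fails at 3, so []<>s is false at 2.
Satisfying worlds: {0, 2, 3, 4, 5}

0, 2, 3, 4, 5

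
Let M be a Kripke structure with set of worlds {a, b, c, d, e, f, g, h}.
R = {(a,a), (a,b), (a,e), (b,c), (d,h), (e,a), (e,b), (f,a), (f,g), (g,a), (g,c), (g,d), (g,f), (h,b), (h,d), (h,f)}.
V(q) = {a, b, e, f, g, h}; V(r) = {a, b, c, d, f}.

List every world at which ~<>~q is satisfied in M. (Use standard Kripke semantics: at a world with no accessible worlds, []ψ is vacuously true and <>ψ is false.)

Let φ = ~<>~q. Evaluate φ at each world:
  a (successors {a, b, e}): φ is true.
  b (successors {c}): φ is false.
  c (successors ∅): φ is true.
  d (successors {h}): φ is true.
  e (successors {a, b}): φ is true.
  f (successors {a, g}): φ is true.
  g (successors {a, c, d, f}): φ is false.
  h (successors {b, d, f}): φ is false.
For instance, at b:
  At b: <>~q is true, so ~<>~q is false.
    At b: <>~q requires ~q at some successor in {c}.
      ~q holds at c, so <>~q is true at b.
Satisfying worlds: {a, c, d, e, f}

a, c, d, e, f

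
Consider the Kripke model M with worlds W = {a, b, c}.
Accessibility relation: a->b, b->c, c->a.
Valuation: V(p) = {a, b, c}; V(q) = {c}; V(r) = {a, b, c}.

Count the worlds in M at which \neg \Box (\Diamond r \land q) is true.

Recall that \Box ψ holds at a world iff ψ holds at every accessible world, and \Diamond ψ holds iff ψ holds at some accessible world.
Let φ = \neg \Box (\Diamond r \land q). Evaluate φ at each world:
  a (successors {b}): φ is true.
  b (successors {c}): φ is false.
  c (successors {a}): φ is true.
For instance, at b:
  At b: \Box (\Diamond r \land q) is true, so \neg \Box (\Diamond r \land q) is false.
    At b: \Box (\Diamond r \land q) requires \Diamond r \land q at every successor {c}.
      At c: \Diamond r \land q is true.
    So \Box (\Diamond r \land q) is true at b.
Satisfying worlds: {a, c}

2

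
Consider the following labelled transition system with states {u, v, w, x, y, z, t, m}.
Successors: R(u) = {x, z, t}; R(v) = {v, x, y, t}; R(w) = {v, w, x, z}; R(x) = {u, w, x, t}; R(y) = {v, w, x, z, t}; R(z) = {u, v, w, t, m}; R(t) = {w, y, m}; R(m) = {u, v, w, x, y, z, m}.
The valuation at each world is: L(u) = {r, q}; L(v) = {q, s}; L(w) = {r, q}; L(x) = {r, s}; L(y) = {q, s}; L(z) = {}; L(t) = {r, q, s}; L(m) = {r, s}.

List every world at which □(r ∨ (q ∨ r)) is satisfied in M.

Let φ = □(r ∨ (q ∨ r)). Evaluate φ at each world:
  u (successors {x, z, t}): φ is false.
  v (successors {v, x, y, t}): φ is true.
  w (successors {v, w, x, z}): φ is false.
  x (successors {u, w, x, t}): φ is true.
  y (successors {v, w, x, z, t}): φ is false.
  z (successors {u, v, w, t, m}): φ is true.
  t (successors {w, y, m}): φ is true.
  m (successors {u, v, w, x, y, z, m}): φ is false.
For instance, at u:
  At u: □(r ∨ (q ∨ r)) requires r ∨ (q ∨ r) at every successor {x, z, t}.
    r ∨ (q ∨ r) fails at z, so □(r ∨ (q ∨ r)) is false at u.
Satisfying worlds: {v, x, z, t}

v, x, z, t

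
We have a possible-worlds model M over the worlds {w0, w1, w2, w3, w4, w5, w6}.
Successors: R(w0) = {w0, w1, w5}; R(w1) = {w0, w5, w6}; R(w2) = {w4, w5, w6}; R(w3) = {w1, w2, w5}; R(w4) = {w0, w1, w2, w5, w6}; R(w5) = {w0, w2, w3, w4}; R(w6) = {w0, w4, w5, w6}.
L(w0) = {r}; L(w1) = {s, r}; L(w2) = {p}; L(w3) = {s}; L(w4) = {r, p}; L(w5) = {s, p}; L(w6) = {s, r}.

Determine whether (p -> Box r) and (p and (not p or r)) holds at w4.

No

At w4: p -> Box r is false, p and (not p or r) is true, so (p -> Box r) and (p and (not p or r)) is false.
  At w4: p is true, Box r is false, so p -> Box r is false.
    At w4: Box r requires r at every successor {w0, w1, w2, w5, w6}.
      r fails at w2, so Box r is false at w4.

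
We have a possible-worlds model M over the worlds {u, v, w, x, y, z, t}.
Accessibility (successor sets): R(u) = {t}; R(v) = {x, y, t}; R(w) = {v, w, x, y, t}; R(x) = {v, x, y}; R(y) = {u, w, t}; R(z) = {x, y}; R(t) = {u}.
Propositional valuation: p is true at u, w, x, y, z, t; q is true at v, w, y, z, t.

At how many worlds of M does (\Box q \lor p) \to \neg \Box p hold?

Let φ = (\Box q \lor p) \to \neg \Box p. Evaluate φ at each world:
  u (successors {t}): φ is false.
  v (successors {x, y, t}): φ is true.
  w (successors {v, w, x, y, t}): φ is true.
  x (successors {v, x, y}): φ is true.
  y (successors {u, w, t}): φ is false.
  z (successors {x, y}): φ is false.
  t (successors {u}): φ is false.
For instance, at t:
  At t: \Box q \lor p is true, \neg \Box p is false, so (\Box q \lor p) \to \neg \Box p is false.
    At t: \Box q is false, p is true, so \Box q \lor p is true.
      At t: \Box q requires q at every successor {u}.
        q fails at u, so \Box q is false at t.
    At t: \Box p is true, so \neg \Box p is false.
      At t: \Box p requires p at every successor {u}.
        At u: p is true.
      So \Box p is true at t.
Satisfying worlds: {v, w, x}

3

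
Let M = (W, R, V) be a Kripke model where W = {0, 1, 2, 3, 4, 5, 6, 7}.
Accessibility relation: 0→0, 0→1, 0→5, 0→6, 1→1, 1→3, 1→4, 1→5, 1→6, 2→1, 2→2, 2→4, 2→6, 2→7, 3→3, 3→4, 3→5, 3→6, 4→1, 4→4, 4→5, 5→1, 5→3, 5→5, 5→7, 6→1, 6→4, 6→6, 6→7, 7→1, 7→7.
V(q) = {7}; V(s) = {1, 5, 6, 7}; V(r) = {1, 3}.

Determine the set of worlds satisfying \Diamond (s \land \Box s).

2, 5, 6, 7

Recall that \Box ψ holds at a world iff ψ holds at every accessible world, and \Diamond ψ holds iff ψ holds at some accessible world.
Let φ = \Diamond (s \land \Box s). Evaluate φ at each world:
  0 (successors {0, 1, 5, 6}): φ is false.
  1 (successors {1, 3, 4, 5, 6}): φ is false.
  2 (successors {1, 2, 4, 6, 7}): φ is true.
  3 (successors {3, 4, 5, 6}): φ is false.
  4 (successors {1, 4, 5}): φ is false.
  5 (successors {1, 3, 5, 7}): φ is true.
  6 (successors {1, 4, 6, 7}): φ is true.
  7 (successors {1, 7}): φ is true.
For instance, at 6:
  At 6: \Diamond (s \land \Box s) requires s \land \Box s at some successor in {1, 4, 6, 7}.
    s \land \Box s holds at 7, so \Diamond (s \land \Box s) is true at 6.
      At 7: s is true, \Box s is true, so s \land \Box s is true.
Satisfying worlds: {2, 5, 6, 7}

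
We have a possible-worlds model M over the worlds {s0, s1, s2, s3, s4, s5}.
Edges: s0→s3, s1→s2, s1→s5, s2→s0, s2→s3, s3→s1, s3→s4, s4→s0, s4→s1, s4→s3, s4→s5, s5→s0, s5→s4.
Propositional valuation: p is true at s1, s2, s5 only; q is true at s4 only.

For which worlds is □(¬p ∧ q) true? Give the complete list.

Let φ = □(¬p ∧ q). Evaluate φ at each world:
  s0 (successors {s3}): φ is false.
  s1 (successors {s2, s5}): φ is false.
  s2 (successors {s0, s3}): φ is false.
  s3 (successors {s1, s4}): φ is false.
  s4 (successors {s0, s1, s3, s5}): φ is false.
  s5 (successors {s0, s4}): φ is false.
For instance, at s3:
  At s3: □(¬p ∧ q) requires ¬p ∧ q at every successor {s1, s4}.
    ¬p ∧ q fails at s1, so □(¬p ∧ q) is false at s3.
Satisfying worlds: none.

none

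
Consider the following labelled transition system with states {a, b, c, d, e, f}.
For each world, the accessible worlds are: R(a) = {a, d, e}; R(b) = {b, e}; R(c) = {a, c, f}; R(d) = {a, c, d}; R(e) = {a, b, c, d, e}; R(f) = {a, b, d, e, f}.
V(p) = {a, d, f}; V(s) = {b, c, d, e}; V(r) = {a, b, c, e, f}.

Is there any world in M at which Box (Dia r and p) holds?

No

Recall that Box ψ holds at a world iff ψ holds at every accessible world, and Dia ψ holds iff ψ holds at some accessible world.
Let φ = Box (Dia r and p). Evaluate φ at each world:
  a (successors {a, d, e}): φ is false.
  b (successors {b, e}): φ is false.
  c (successors {a, c, f}): φ is false.
  d (successors {a, c, d}): φ is false.
  e (successors {a, b, c, d, e}): φ is false.
  f (successors {a, b, d, e, f}): φ is false.
For instance, at a:
  At a: Box (Dia r and p) requires Dia r and p at every successor {a, d, e}.
    Dia r and p fails at e, so Box (Dia r and p) is false at a.
      At e: Dia r is true, p is false, so Dia r and p is false.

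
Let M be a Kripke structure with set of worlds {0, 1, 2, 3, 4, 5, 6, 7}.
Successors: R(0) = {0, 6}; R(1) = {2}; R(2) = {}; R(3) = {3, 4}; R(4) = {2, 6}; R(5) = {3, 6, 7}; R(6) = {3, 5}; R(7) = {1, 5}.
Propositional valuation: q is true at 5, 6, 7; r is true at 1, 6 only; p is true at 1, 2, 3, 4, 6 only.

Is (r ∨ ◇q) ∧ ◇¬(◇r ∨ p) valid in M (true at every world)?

Recall that ◇ψ holds at a world iff ψ holds at some accessible world.
Let φ = (r ∨ ◇q) ∧ ◇¬(◇r ∨ p). Evaluate φ at each world:
  0 (successors {0, 6}): φ is false.
  1 (successors {2}): φ is false.
  2 (successors ∅): φ is false.
  3 (successors {3, 4}): φ is false.
  4 (successors {2, 6}): φ is false.
  5 (successors {3, 6, 7}): φ is false.
  6 (successors {3, 5}): φ is false.
  7 (successors {1, 5}): φ is false.
Detail at 0 (counterexample):
  At 0: r ∨ ◇q is true, ◇¬(◇r ∨ p) is false, so (r ∨ ◇q) ∧ ◇¬(◇r ∨ p) is false.
    At 0: r is false, ◇q is true, so r ∨ ◇q is true.
      At 0: ◇q requires q at some successor in {0, 6}.
        q holds at 6, so ◇q is true at 0.
    At 0: ◇¬(◇r ∨ p) requires ¬(◇r ∨ p) at some successor in {0, 6}.
      At 0: ¬(◇r ∨ p) is false.
      At 6: ¬(◇r ∨ p) is false.
    So ◇¬(◇r ∨ p) is false at 0.

No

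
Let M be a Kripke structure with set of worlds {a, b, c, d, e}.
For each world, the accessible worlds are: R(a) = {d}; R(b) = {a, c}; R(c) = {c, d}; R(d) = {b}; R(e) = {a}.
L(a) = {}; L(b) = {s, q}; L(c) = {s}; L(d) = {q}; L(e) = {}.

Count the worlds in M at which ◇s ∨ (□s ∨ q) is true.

Recall that □ψ holds at a world iff ψ holds at every accessible world, and ◇ψ holds iff ψ holds at some accessible world.
Let φ = ◇s ∨ (□s ∨ q). Evaluate φ at each world:
  a (successors {d}): φ is false.
  b (successors {a, c}): φ is true.
  c (successors {c, d}): φ is true.
  d (successors {b}): φ is true.
  e (successors {a}): φ is false.
For instance, at c:
  At c: ◇s is true, □s ∨ q is false, so ◇s ∨ (□s ∨ q) is true.
    At c: ◇s requires s at some successor in {c, d}.
      s holds at c, so ◇s is true at c.
    At c: □s is false, q is false, so □s ∨ q is false.
      At c: □s requires s at every successor {c, d}.
        s fails at d, so □s is false at c.
Satisfying worlds: {b, c, d}

3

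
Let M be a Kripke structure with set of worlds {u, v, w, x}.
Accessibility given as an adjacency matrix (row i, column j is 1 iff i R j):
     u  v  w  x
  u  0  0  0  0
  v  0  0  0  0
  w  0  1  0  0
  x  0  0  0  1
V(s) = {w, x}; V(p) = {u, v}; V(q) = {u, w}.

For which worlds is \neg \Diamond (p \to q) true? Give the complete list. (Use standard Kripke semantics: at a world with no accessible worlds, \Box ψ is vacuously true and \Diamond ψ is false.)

Let φ = \neg \Diamond (p \to q). Evaluate φ at each world:
  u (successors ∅): φ is true.
  v (successors ∅): φ is true.
  w (successors {v}): φ is true.
  x (successors {x}): φ is false.
For instance, at x:
  At x: \Diamond (p \to q) is true, so \neg \Diamond (p \to q) is false.
    At x: \Diamond (p \to q) requires p \to q at some successor in {x}.
      p \to q holds at x, so \Diamond (p \to q) is true at x.
Satisfying worlds: {u, v, w}

u, v, w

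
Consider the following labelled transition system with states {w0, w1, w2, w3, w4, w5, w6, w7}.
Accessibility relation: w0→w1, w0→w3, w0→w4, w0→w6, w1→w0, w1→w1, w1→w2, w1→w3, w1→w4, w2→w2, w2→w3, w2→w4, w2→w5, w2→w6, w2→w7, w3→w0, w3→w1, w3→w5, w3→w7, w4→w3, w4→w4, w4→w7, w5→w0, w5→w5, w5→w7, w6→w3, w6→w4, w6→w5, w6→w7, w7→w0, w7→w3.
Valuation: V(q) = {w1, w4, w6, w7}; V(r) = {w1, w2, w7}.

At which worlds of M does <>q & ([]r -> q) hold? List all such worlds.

w0, w1, w2, w3, w4, w5, w6

Let φ = <>q & ([]r -> q). Evaluate φ at each world:
  w0 (successors {w1, w3, w4, w6}): φ is true.
  w1 (successors {w0, w1, w2, w3, w4}): φ is true.
  w2 (successors {w2, w3, w4, w5, w6, w7}): φ is true.
  w3 (successors {w0, w1, w5, w7}): φ is true.
  w4 (successors {w3, w4, w7}): φ is true.
  w5 (successors {w0, w5, w7}): φ is true.
  w6 (successors {w3, w4, w5, w7}): φ is true.
  w7 (successors {w0, w3}): φ is false.
For instance, at w4:
  At w4: <>q is true, []r -> q is true, so <>q & ([]r -> q) is true.
    At w4: <>q requires q at some successor in {w3, w4, w7}.
      q holds at w4, so <>q is true at w4.
    At w4: []r is false, q is true, so []r -> q is true.
      At w4: []r requires r at every successor {w3, w4, w7}.
        r fails at w3, so []r is false at w4.
Satisfying worlds: {w0, w1, w2, w3, w4, w5, w6}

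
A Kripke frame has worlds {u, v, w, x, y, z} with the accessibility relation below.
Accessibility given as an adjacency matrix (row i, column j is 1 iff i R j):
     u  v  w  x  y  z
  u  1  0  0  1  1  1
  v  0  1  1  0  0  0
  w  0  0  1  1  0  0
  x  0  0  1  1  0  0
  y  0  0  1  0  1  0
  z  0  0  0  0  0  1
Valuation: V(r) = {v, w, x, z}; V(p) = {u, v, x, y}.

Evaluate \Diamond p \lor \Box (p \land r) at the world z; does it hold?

No

Recall that \Box ψ holds at a world iff ψ holds at every accessible world, and \Diamond ψ holds iff ψ holds at some accessible world.
At z: \Diamond p is false, \Box (p \land r) is false, so \Diamond p \lor \Box (p \land r) is false.
  At z: \Diamond p requires p at some successor in {z}.
    At z: p is false.
  So \Diamond p is false at z.
  At z: \Box (p \land r) requires p \land r at every successor {z}.
    p \land r fails at z, so \Box (p \land r) is false at z.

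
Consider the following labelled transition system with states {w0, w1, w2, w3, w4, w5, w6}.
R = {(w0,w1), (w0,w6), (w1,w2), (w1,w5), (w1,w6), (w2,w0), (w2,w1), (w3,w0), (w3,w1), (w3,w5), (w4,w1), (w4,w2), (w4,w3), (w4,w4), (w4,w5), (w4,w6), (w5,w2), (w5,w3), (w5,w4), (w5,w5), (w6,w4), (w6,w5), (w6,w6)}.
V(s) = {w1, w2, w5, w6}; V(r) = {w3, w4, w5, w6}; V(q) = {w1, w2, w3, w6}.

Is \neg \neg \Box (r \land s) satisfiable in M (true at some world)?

No

Let φ = \neg \neg \Box (r \land s). Evaluate φ at each world:
  w0 (successors {w1, w6}): φ is false.
  w1 (successors {w2, w5, w6}): φ is false.
  w2 (successors {w0, w1}): φ is false.
  w3 (successors {w0, w1, w5}): φ is false.
  w4 (successors {w1, w2, w3, w4, w5, w6}): φ is false.
  w5 (successors {w2, w3, w4, w5}): φ is false.
  w6 (successors {w4, w5, w6}): φ is false.
For instance, at w6:
  At w6: \neg \Box (r \land s) is true, so \neg \neg \Box (r \land s) is false.
    At w6: \Box (r \land s) is false, so \neg \Box (r \land s) is true.
      At w6: \Box (r \land s) requires r \land s at every successor {w4, w5, w6}.
        r \land s fails at w4, so \Box (r \land s) is false at w6.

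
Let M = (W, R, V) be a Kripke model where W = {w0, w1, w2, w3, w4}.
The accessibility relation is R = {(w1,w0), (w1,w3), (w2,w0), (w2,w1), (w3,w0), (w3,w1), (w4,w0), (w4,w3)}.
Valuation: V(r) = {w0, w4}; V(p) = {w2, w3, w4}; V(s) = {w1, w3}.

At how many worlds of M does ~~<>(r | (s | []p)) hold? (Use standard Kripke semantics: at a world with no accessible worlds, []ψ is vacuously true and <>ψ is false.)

4

Recall that []ψ holds at a world iff ψ holds at every accessible world, and <>ψ holds iff ψ holds at some accessible world.
Let φ = ~~<>(r | (s | []p)). Evaluate φ at each world:
  w0 (successors ∅): φ is false.
  w1 (successors {w0, w3}): φ is true.
  w2 (successors {w0, w1}): φ is true.
  w3 (successors {w0, w1}): φ is true.
  w4 (successors {w0, w3}): φ is true.
For instance, at w2:
  At w2: ~<>(r | (s | []p)) is false, so ~~<>(r | (s | []p)) is true.
    At w2: <>(r | (s | []p)) is true, so ~<>(r | (s | []p)) is false.
      At w2: <>(r | (s | []p)) requires r | (s | []p) at some successor in {w0, w1}.
        r | (s | []p) holds at w0, so <>(r | (s | []p)) is true at w2.
Satisfying worlds: {w1, w2, w3, w4}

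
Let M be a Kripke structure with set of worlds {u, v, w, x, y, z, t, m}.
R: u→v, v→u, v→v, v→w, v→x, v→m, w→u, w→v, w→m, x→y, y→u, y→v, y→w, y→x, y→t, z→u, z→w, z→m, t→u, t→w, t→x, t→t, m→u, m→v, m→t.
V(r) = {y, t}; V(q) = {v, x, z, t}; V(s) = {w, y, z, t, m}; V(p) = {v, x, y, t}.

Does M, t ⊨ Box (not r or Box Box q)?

At t: Box (not r or Box Box q) requires not r or Box Box q at every successor {u, w, x, t}.
  not r or Box Box q fails at t, so Box (not r or Box Box q) is false at t.
    At t: not r is false, Box Box q is false, so not r or Box Box q is false.
      At t: Box Box q requires Box q at every successor {u, w, x, t}.
        Box q fails at w, so Box Box q is false at t.

No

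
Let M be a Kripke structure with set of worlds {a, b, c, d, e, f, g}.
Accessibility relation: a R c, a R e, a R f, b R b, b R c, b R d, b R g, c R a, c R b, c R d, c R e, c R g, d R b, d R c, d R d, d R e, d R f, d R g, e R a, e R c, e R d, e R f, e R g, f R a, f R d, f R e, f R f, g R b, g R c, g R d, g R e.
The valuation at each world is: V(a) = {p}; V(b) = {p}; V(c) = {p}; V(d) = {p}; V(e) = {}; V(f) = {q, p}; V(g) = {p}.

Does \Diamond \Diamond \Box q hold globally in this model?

No

Let φ = \Diamond \Diamond \Box q. Evaluate φ at each world:
  a (successors {c, e, f}): φ is false.
  b (successors {b, c, d, g}): φ is false.
  c (successors {a, b, d, e, g}): φ is false.
  d (successors {b, c, d, e, f, g}): φ is false.
  e (successors {a, c, d, f, g}): φ is false.
  f (successors {a, d, e, f}): φ is false.
  g (successors {b, c, d, e}): φ is false.
Detail at a (counterexample):
  At a: \Diamond \Diamond \Box q requires \Diamond \Box q at some successor in {c, e, f}.
    At c: \Diamond \Box q is false.
    At e: \Diamond \Box q is false.
    At f: \Diamond \Box q is false.
  So \Diamond \Diamond \Box q is false at a.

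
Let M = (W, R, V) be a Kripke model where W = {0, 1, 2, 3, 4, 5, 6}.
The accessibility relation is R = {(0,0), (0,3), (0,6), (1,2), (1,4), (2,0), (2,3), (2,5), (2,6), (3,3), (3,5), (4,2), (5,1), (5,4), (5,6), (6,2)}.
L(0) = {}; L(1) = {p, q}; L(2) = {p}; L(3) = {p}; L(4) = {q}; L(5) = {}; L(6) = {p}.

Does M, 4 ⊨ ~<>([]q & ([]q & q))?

At 4: <>([]q & ([]q & q)) is false, so ~<>([]q & ([]q & q)) is true.
  At 4: <>([]q & ([]q & q)) requires []q & ([]q & q) at some successor in {2}.
    At 2: []q & ([]q & q) is false.
  So <>([]q & ([]q & q)) is false at 4.

Yes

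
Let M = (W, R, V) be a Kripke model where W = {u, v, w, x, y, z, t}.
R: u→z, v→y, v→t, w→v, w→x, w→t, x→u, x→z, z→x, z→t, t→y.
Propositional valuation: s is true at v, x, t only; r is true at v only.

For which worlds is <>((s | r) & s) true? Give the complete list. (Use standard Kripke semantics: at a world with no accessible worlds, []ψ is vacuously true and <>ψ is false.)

v, w, z

Let φ = <>((s | r) & s). Evaluate φ at each world:
  u (successors {z}): φ is false.
  v (successors {y, t}): φ is true.
  w (successors {v, x, t}): φ is true.
  x (successors {u, z}): φ is false.
  y (successors ∅): φ is false.
  z (successors {x, t}): φ is true.
  t (successors {y}): φ is false.
For instance, at w:
  At w: <>((s | r) & s) requires (s | r) & s at some successor in {v, x, t}.
    (s | r) & s holds at v, so <>((s | r) & s) is true at w.
Satisfying worlds: {v, w, z}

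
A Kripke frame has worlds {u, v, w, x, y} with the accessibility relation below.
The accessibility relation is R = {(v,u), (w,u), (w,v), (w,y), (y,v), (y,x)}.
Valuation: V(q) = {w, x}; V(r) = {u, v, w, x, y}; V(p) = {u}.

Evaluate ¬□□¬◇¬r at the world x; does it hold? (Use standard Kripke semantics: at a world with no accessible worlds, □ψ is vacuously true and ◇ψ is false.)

At x: □□¬◇¬r is true, so ¬□□¬◇¬r is false.
  At x: no accessible worlds, so □□¬◇¬r holds vacuously.

No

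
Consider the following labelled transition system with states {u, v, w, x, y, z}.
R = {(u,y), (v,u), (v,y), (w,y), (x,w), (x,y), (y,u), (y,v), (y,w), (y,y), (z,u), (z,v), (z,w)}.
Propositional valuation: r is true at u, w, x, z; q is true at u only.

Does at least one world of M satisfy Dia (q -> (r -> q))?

Yes

Let φ = Dia (q -> (r -> q)). Evaluate φ at each world:
  u (successors {y}): φ is true.
  v (successors {u, y}): φ is true.
  w (successors {y}): φ is true.
  x (successors {w, y}): φ is true.
  y (successors {u, v, w, y}): φ is true.
  z (successors {u, v, w}): φ is true.
Detail at u (witness):
  At u: Dia (q -> (r -> q)) requires q -> (r -> q) at some successor in {y}.
    q -> (r -> q) holds at y, so Dia (q -> (r -> q)) is true at u.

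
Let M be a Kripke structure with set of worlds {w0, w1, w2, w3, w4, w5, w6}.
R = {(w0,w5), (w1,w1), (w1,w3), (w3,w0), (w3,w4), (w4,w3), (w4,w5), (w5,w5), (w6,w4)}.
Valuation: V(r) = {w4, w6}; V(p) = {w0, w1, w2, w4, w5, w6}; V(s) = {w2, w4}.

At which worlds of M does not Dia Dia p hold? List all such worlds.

w2

Let φ = not Dia Dia p. Evaluate φ at each world:
  w0 (successors {w5}): φ is false.
  w1 (successors {w1, w3}): φ is false.
  w2 (successors ∅): φ is true.
  w3 (successors {w0, w4}): φ is false.
  w4 (successors {w3, w5}): φ is false.
  w5 (successors {w5}): φ is false.
  w6 (successors {w4}): φ is false.
For instance, at w1:
  At w1: Dia Dia p is true, so not Dia Dia p is false.
    At w1: Dia Dia p requires Dia p at some successor in {w1, w3}.
      Dia p holds at w1, so Dia Dia p is true at w1.
Satisfying worlds: {w2}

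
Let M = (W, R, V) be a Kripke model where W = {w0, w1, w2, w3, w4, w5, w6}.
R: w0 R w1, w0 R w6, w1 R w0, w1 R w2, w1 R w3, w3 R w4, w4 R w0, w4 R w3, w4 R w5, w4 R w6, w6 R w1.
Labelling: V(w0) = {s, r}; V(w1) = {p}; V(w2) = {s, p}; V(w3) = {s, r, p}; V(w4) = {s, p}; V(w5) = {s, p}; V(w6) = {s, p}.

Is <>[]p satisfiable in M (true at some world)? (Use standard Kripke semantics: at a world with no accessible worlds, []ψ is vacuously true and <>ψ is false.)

Yes

Let φ = <>[]p. Evaluate φ at each world:
  w0 (successors {w1, w6}): φ is true.
  w1 (successors {w0, w2, w3}): φ is true.
  w2 (successors ∅): φ is false.
  w3 (successors {w4}): φ is false.
  w4 (successors {w0, w3, w5, w6}): φ is true.
  w5 (successors ∅): φ is false.
  w6 (successors {w1}): φ is false.
Detail at w0 (witness):
  At w0: <>[]p requires []p at some successor in {w1, w6}.
    []p holds at w6, so <>[]p is true at w0.
      At w6: []p requires p at every successor {w1}.
        At w1: p is true.
      So []p is true at w6.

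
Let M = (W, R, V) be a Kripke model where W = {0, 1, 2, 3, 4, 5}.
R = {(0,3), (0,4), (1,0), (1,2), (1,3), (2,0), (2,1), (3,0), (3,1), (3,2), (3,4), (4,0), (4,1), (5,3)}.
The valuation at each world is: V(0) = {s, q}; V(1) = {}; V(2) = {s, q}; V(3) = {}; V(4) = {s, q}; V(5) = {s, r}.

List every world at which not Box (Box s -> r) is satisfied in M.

Recall that Box ψ holds at a world iff ψ holds at every accessible world, and Dia ψ holds iff ψ holds at some accessible world.
Let φ = not Box (Box s -> r). Evaluate φ at each world:
  0 (successors {3, 4}): φ is false.
  1 (successors {0, 2, 3}): φ is false.
  2 (successors {0, 1}): φ is false.
  3 (successors {0, 1, 2, 4}): φ is false.
  4 (successors {0, 1}): φ is false.
  5 (successors {3}): φ is false.
For instance, at 0:
  At 0: Box (Box s -> r) is true, so not Box (Box s -> r) is false.
    At 0: Box (Box s -> r) requires Box s -> r at every successor {3, 4}.
      At 3: Box s -> r is true.
      At 4: Box s -> r is true.
    So Box (Box s -> r) is true at 0.
Satisfying worlds: none.

none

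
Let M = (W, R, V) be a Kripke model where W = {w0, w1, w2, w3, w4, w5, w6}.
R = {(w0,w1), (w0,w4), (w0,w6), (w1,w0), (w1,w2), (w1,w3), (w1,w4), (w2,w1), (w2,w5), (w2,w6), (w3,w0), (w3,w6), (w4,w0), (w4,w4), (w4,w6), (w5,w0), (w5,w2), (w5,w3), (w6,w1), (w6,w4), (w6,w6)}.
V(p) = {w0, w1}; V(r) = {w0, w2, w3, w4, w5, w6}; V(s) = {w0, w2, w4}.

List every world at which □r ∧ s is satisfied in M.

w4

Let φ = □r ∧ s. Evaluate φ at each world:
  w0 (successors {w1, w4, w6}): φ is false.
  w1 (successors {w0, w2, w3, w4}): φ is false.
  w2 (successors {w1, w5, w6}): φ is false.
  w3 (successors {w0, w6}): φ is false.
  w4 (successors {w0, w4, w6}): φ is true.
  w5 (successors {w0, w2, w3}): φ is false.
  w6 (successors {w1, w4, w6}): φ is false.
For instance, at w1:
  At w1: □r is true, s is false, so □r ∧ s is false.
    At w1: □r requires r at every successor {w0, w2, w3, w4}.
      At w0: r is true.
      At w2: r is true.
      At w3: r is true.
      At w4: r is true.
    So □r is true at w1.
Satisfying worlds: {w4}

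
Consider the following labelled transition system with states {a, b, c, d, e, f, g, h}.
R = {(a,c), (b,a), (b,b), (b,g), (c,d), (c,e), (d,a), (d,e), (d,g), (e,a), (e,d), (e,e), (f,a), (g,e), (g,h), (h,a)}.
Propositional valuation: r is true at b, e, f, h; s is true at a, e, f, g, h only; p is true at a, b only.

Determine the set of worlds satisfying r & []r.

Let φ = r & []r. Evaluate φ at each world:
  a (successors {c}): φ is false.
  b (successors {a, b, g}): φ is false.
  c (successors {d, e}): φ is false.
  d (successors {a, e, g}): φ is false.
  e (successors {a, d, e}): φ is false.
  f (successors {a}): φ is false.
  g (successors {e, h}): φ is false.
  h (successors {a}): φ is false.
For instance, at b:
  At b: r is true, []r is false, so r & []r is false.
    At b: []r requires r at every successor {a, b, g}.
      r fails at a, so []r is false at b.
Satisfying worlds: none.

none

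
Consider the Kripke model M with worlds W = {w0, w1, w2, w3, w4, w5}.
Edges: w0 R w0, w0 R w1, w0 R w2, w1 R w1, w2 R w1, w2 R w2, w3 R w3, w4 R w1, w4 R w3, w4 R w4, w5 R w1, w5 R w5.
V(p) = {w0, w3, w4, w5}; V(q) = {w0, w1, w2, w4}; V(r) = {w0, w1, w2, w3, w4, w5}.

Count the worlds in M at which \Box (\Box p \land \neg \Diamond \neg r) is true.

Let φ = \Box (\Box p \land \neg \Diamond \neg r). Evaluate φ at each world:
  w0 (successors {w0, w1, w2}): φ is false.
  w1 (successors {w1}): φ is false.
  w2 (successors {w1, w2}): φ is false.
  w3 (successors {w3}): φ is true.
  w4 (successors {w1, w3, w4}): φ is false.
  w5 (successors {w1, w5}): φ is false.
For instance, at w4:
  At w4: \Box (\Box p \land \neg \Diamond \neg r) requires \Box p \land \neg \Diamond \neg r at every successor {w1, w3, w4}.
    \Box p \land \neg \Diamond \neg r fails at w1, so \Box (\Box p \land \neg \Diamond \neg r) is false at w4.
      At w1: \Box p is false, \neg \Diamond \neg r is true, so \Box p \land \neg \Diamond \neg r is false.
Satisfying worlds: {w3}

1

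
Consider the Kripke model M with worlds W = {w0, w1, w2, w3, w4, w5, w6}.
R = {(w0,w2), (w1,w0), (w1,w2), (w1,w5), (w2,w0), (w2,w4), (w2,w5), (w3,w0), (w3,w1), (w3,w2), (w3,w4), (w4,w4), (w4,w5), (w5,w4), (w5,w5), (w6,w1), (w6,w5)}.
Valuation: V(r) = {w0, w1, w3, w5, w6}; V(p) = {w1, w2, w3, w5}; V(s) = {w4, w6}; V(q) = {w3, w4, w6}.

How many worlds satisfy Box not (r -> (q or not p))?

1

Recall that Box ψ holds at a world iff ψ holds at every accessible world, and Dia ψ holds iff ψ holds at some accessible world.
Let φ = Box not (r -> (q or not p)). Evaluate φ at each world:
  w0 (successors {w2}): φ is false.
  w1 (successors {w0, w2, w5}): φ is false.
  w2 (successors {w0, w4, w5}): φ is false.
  w3 (successors {w0, w1, w2, w4}): φ is false.
  w4 (successors {w4, w5}): φ is false.
  w5 (successors {w4, w5}): φ is false.
  w6 (successors {w1, w5}): φ is true.
For instance, at w4:
  At w4: Box not (r -> (q or not p)) requires not (r -> (q or not p)) at every successor {w4, w5}.
    not (r -> (q or not p)) fails at w4, so Box not (r -> (q or not p)) is false at w4.
Satisfying worlds: {w6}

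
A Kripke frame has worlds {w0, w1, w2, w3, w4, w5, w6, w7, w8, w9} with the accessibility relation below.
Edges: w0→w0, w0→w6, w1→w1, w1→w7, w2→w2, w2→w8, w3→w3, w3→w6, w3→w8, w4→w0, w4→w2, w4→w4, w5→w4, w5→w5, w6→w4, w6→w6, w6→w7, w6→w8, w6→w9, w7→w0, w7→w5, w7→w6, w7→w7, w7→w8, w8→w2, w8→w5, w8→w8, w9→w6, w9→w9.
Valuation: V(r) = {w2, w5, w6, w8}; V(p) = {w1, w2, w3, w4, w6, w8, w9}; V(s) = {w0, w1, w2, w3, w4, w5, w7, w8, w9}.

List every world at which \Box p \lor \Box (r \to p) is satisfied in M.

Recall that \Box ψ holds at a world iff ψ holds at every accessible world, and \Diamond ψ holds iff ψ holds at some accessible world.
Let φ = \Box p \lor \Box (r \to p). Evaluate φ at each world:
  w0 (successors {w0, w6}): φ is true.
  w1 (successors {w1, w7}): φ is true.
  w2 (successors {w2, w8}): φ is true.
  w3 (successors {w3, w6, w8}): φ is true.
  w4 (successors {w0, w2, w4}): φ is true.
  w5 (successors {w4, w5}): φ is false.
  w6 (successors {w4, w6, w7, w8, w9}): φ is true.
  w7 (successors {w0, w5, w6, w7, w8}): φ is false.
  w8 (successors {w2, w5, w8}): φ is false.
  w9 (successors {w6, w9}): φ is true.
For instance, at w3:
  At w3: \Box p is true, \Box (r \to p) is true, so \Box p \lor \Box (r \to p) is true.
    At w3: \Box p requires p at every successor {w3, w6, w8}.
      At w3: p is true.
      At w6: p is true.
      At w8: p is true.
    So \Box p is true at w3.
    At w3: \Box (r \to p) requires r \to p at every successor {w3, w6, w8}.
      At w3: r \to p is true.
      At w6: r \to p is true.
      At w8: r \to p is true.
    So \Box (r \to p) is true at w3.
Satisfying worlds: {w0, w1, w2, w3, w4, w6, w9}

w0, w1, w2, w3, w4, w6, w9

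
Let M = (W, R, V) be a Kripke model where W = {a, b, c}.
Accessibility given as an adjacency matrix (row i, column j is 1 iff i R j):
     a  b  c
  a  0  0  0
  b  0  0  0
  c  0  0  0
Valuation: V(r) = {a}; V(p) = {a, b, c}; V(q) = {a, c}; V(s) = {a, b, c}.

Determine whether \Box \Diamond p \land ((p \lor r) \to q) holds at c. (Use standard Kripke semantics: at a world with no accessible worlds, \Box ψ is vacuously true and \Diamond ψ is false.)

Yes

At c: \Box \Diamond p is true, (p \lor r) \to q is true, so \Box \Diamond p \land ((p \lor r) \to q) is true.
  At c: no accessible worlds, so \Box \Diamond p holds vacuously.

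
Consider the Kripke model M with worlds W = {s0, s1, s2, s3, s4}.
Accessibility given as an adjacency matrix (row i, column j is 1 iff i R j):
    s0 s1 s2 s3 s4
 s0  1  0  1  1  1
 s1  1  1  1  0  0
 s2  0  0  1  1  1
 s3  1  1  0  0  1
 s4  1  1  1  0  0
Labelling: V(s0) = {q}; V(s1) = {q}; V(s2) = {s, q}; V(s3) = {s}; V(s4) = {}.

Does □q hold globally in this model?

No

Let φ = □q. Evaluate φ at each world:
  s0 (successors {s0, s2, s3, s4}): φ is false.
  s1 (successors {s0, s1, s2}): φ is true.
  s2 (successors {s2, s3, s4}): φ is false.
  s3 (successors {s0, s1, s4}): φ is false.
  s4 (successors {s0, s1, s2}): φ is true.
Detail at s0 (counterexample):
  At s0: □q requires q at every successor {s0, s2, s3, s4}.
    q fails at s3, so □q is false at s0.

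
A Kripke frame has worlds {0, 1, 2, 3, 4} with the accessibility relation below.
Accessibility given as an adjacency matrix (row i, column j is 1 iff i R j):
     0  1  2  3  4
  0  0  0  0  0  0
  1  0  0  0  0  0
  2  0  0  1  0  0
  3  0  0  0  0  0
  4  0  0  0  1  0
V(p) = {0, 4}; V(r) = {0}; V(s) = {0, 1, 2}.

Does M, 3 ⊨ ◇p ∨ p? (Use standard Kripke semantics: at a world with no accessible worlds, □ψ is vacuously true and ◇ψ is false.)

Recall that ◇ψ holds at a world iff ψ holds at some accessible world.
At 3: ◇p is false, p is false, so ◇p ∨ p is false.
  At 3: no accessible worlds, so ◇p is false.

No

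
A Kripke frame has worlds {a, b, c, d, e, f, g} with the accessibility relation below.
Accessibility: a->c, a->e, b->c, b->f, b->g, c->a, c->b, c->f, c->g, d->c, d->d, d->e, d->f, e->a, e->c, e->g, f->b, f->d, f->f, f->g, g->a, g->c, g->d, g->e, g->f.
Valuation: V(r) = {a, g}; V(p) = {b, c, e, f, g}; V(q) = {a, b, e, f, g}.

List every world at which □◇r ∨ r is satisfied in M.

Let φ = □◇r ∨ r. Evaluate φ at each world:
  a (successors {c, e}): φ is true.
  b (successors {c, f, g}): φ is true.
  c (successors {a, b, f, g}): φ is false.
  d (successors {c, d, e, f}): φ is false.
  e (successors {a, c, g}): φ is false.
  f (successors {b, d, f, g}): φ is false.
  g (successors {a, c, d, e, f}): φ is true.
For instance, at d:
  At d: □◇r is false, r is false, so □◇r ∨ r is false.
    At d: □◇r requires ◇r at every successor {c, d, e, f}.
      ◇r fails at d, so □◇r is false at d.
Satisfying worlds: {a, b, g}

a, b, g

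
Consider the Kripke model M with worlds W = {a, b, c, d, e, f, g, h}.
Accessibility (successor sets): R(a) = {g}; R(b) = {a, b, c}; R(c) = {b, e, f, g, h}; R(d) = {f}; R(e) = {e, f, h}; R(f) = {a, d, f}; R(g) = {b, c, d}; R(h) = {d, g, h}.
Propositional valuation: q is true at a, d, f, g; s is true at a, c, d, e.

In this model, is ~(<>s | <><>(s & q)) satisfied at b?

Recall that <>ψ holds at a world iff ψ holds at some accessible world.
At b: <>s | <><>(s & q) is true, so ~(<>s | <><>(s & q)) is false.
  At b: <>s is true, <><>(s & q) is true, so <>s | <><>(s & q) is true.
    At b: <>s requires s at some successor in {a, b, c}.
      s holds at a, so <>s is true at b.
    At b: <><>(s & q) requires <>(s & q) at some successor in {a, b, c}.
      <>(s & q) holds at b, so <><>(s & q) is true at b.

No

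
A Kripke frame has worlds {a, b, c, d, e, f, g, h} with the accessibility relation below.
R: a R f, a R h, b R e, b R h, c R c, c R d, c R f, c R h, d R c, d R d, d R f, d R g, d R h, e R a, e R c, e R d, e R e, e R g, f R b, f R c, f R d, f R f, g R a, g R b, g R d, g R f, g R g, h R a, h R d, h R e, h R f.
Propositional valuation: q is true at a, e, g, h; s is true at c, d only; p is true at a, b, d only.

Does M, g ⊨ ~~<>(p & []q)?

Yes

At g: ~<>(p & []q) is false, so ~~<>(p & []q) is true.
  At g: <>(p & []q) is true, so ~<>(p & []q) is false.
    At g: <>(p & []q) requires p & []q at some successor in {a, b, d, f, g}.
      p & []q holds at b, so <>(p & []q) is true at g.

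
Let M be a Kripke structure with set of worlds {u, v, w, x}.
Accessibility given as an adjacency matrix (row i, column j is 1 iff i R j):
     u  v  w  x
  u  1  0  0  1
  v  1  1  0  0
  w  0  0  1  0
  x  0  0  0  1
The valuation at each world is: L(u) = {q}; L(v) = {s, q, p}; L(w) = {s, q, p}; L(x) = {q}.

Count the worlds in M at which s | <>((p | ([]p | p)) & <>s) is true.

Let φ = s | <>((p | ([]p | p)) & <>s). Evaluate φ at each world:
  u (successors {u, x}): φ is false.
  v (successors {u, v}): φ is true.
  w (successors {w}): φ is true.
  x (successors {x}): φ is false.
For instance, at x:
  At x: s is false, <>((p | ([]p | p)) & <>s) is false, so s | <>((p | ([]p | p)) & <>s) is false.
    At x: <>((p | ([]p | p)) & <>s) requires (p | ([]p | p)) & <>s at some successor in {x}.
      At x: (p | ([]p | p)) & <>s is false.
    So <>((p | ([]p | p)) & <>s) is false at x.
Satisfying worlds: {v, w}

2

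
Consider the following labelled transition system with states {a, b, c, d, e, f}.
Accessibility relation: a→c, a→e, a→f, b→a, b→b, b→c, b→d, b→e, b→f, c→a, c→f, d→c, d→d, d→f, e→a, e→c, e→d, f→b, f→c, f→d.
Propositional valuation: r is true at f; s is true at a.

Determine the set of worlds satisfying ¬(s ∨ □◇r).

b, c, d

Let φ = ¬(s ∨ □◇r). Evaluate φ at each world:
  a (successors {c, e, f}): φ is false.
  b (successors {a, b, c, d, e, f}): φ is true.
  c (successors {a, f}): φ is true.
  d (successors {c, d, f}): φ is true.
  e (successors {a, c, d}): φ is false.
  f (successors {b, c, d}): φ is false.
For instance, at a:
  At a: s ∨ □◇r is true, so ¬(s ∨ □◇r) is false.
    At a: s is true, □◇r is false, so s ∨ □◇r is true.
      At a: □◇r requires ◇r at every successor {c, e, f}.
        ◇r fails at e, so □◇r is false at a.
Satisfying worlds: {b, c, d}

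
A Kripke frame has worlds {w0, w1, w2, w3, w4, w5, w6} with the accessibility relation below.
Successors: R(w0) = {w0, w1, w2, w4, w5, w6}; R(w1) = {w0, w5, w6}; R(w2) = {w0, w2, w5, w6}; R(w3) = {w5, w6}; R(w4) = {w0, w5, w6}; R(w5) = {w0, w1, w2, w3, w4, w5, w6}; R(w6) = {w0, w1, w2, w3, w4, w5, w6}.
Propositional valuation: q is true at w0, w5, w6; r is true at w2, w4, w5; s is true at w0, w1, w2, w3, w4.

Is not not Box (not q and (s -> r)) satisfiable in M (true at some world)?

No

Recall that Box ψ holds at a world iff ψ holds at every accessible world, and Dia ψ holds iff ψ holds at some accessible world.
Let φ = not not Box (not q and (s -> r)). Evaluate φ at each world:
  w0 (successors {w0, w1, w2, w4, w5, w6}): φ is false.
  w1 (successors {w0, w5, w6}): φ is false.
  w2 (successors {w0, w2, w5, w6}): φ is false.
  w3 (successors {w5, w6}): φ is false.
  w4 (successors {w0, w5, w6}): φ is false.
  w5 (successors {w0, w1, w2, w3, w4, w5, w6}): φ is false.
  w6 (successors {w0, w1, w2, w3, w4, w5, w6}): φ is false.
For instance, at w4:
  At w4: not Box (not q and (s -> r)) is true, so not not Box (not q and (s -> r)) is false.
    At w4: Box (not q and (s -> r)) is false, so not Box (not q and (s -> r)) is true.
      At w4: Box (not q and (s -> r)) requires not q and (s -> r) at every successor {w0, w5, w6}.
        not q and (s -> r) fails at w0, so Box (not q and (s -> r)) is false at w4.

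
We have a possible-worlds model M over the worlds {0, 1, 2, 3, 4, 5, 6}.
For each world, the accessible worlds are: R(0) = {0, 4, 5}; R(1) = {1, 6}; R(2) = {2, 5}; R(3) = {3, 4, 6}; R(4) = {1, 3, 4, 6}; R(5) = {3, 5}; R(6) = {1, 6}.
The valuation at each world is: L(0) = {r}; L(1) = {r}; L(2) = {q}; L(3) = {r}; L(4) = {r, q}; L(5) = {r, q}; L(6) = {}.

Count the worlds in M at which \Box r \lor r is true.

Let φ = \Box r \lor r. Evaluate φ at each world:
  0 (successors {0, 4, 5}): φ is true.
  1 (successors {1, 6}): φ is true.
  2 (successors {2, 5}): φ is false.
  3 (successors {3, 4, 6}): φ is true.
  4 (successors {1, 3, 4, 6}): φ is true.
  5 (successors {3, 5}): φ is true.
  6 (successors {1, 6}): φ is false.
For instance, at 2:
  At 2: \Box r is false, r is false, so \Box r \lor r is false.
    At 2: \Box r requires r at every successor {2, 5}.
      r fails at 2, so \Box r is false at 2.
Satisfying worlds: {0, 1, 3, 4, 5}

5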